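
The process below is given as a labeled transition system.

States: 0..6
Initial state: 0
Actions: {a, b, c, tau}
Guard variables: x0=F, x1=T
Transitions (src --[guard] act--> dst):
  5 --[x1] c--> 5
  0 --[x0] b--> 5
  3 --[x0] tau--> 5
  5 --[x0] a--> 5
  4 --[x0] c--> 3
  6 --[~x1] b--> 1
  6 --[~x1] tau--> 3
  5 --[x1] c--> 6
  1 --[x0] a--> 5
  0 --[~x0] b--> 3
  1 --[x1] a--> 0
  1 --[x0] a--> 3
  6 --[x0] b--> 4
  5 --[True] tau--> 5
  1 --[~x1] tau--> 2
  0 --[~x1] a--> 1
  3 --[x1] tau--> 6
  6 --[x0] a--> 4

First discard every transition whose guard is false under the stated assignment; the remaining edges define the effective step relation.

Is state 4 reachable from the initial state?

Answer: UNREACHABLE

Analysis:
6 transition(s) survive guard evaluation.
Layer 0: {0}
Layer 1: {3}  now seen {0,3}
Layer 2: {6}  now seen {0,3,6}
Reachable = {0,3,6}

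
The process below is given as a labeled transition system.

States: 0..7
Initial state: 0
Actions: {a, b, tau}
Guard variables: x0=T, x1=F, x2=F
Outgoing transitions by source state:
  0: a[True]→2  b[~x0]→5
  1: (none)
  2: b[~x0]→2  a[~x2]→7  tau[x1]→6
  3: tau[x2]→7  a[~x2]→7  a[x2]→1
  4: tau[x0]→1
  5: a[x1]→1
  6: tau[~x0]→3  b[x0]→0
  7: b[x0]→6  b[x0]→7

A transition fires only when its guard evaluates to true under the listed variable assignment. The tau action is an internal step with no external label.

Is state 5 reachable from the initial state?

7 transition(s) survive guard evaluation.
depth 0: {0}
depth 1: {2}  total {0,2}
depth 2: {7}  total {0,2,7}
depth 3: {6}  total {0,2,6,7}
Reachable = {0,2,6,7}

Answer: UNREACHABLE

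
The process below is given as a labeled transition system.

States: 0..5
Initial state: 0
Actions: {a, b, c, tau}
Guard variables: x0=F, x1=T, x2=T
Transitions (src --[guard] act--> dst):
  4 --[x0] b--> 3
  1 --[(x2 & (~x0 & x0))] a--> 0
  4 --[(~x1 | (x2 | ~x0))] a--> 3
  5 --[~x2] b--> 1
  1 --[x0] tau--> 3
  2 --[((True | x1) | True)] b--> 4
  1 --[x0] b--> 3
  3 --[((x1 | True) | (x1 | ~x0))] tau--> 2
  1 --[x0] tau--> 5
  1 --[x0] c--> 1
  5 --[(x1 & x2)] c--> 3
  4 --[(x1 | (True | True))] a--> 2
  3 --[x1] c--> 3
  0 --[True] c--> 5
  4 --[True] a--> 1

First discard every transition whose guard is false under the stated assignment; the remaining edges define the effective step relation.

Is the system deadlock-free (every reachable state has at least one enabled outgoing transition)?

R = {0,1,2,3,4,5}
  0: c→5  [deg 1]
  1: ∅  [STUCK]
  2: b→4  [deg 1]
  3: c→3  tau→2  [deg 2]
  4: a→1  a→2  a→3  [deg 3]
  5: c→3  [deg 1]
Path to 1: c·c·tau·b·a

Answer: DEADLOCK at state 1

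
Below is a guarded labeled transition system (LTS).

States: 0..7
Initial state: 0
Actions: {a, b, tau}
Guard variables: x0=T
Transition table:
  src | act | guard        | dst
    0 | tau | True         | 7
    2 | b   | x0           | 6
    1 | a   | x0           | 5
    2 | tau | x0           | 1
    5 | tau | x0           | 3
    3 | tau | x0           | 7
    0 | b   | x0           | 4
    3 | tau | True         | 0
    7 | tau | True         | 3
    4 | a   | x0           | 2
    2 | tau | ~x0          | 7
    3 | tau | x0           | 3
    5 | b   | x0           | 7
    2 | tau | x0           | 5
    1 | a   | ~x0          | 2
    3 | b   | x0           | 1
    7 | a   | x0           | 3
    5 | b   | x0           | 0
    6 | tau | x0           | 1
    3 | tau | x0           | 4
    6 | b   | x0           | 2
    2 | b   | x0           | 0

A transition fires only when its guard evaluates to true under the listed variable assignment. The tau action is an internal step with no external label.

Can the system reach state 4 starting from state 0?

Guard filter leaves 20 enabled edge(s).
Layer 0: {0}
Layer 1: {4,7}  cumulative {0,4,7}
Layer 2: {2,3}  cumulative {0,2,3,4,7}
Layer 3: {1,5,6}  cumulative {0,1,2,3,4,5,6,7}
Reachable = {0,1,2,3,4,5,6,7}
Path to 4: b

Answer: REACHABLE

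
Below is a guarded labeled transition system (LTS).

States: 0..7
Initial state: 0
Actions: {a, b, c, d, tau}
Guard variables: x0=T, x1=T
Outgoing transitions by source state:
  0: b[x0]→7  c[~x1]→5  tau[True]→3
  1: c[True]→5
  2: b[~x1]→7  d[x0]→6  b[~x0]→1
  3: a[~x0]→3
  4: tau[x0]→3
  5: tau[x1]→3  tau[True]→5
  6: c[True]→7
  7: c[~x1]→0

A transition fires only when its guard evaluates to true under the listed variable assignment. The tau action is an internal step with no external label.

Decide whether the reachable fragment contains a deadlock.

Answer: DEADLOCK at state 3

Analysis:
R = {0,3,7}
  0: b→7  tau→3  [2 out]
  3: ∅  [no exit]
  7: ∅  [no exit]
Path to 3: tau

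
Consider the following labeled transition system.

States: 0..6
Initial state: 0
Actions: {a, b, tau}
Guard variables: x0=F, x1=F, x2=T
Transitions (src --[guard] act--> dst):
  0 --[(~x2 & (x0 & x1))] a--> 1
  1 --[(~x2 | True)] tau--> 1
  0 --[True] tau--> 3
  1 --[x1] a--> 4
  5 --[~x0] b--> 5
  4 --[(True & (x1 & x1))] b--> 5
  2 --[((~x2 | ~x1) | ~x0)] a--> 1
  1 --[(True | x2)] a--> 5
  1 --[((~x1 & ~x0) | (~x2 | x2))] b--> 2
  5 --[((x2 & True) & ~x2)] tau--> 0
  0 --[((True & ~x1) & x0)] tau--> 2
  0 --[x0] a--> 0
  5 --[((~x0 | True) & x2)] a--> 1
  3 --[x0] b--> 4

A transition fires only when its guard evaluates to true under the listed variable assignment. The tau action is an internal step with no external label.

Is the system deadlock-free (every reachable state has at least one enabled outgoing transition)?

Answer: DEADLOCK at state 3

Analysis:
Reach set: {0,3}
  0: tau→3  [deg 1]
  3: ∅  [no exit]
witness 3: tau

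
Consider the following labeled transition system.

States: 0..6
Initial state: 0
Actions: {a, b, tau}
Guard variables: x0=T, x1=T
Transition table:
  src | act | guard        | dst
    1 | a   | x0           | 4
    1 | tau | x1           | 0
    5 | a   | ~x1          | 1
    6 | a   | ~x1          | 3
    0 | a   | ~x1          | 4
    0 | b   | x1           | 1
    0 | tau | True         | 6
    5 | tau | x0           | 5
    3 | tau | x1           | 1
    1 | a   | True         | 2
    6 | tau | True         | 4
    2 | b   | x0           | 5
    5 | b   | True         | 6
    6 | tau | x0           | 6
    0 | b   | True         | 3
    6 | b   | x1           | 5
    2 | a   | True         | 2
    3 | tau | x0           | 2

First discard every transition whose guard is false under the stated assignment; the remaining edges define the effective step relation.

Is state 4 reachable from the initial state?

Answer: REACHABLE

Working:
15 transition(s) survive guard evaluation.
Layer 0: {0}
Layer 1: {1,3,6}  cumulative {0,1,3,6}
Layer 2: {2,4,5}  cumulative {0,1,2,3,4,5,6}
R = {0,1,2,3,4,5,6}
trace reaching 4: b·a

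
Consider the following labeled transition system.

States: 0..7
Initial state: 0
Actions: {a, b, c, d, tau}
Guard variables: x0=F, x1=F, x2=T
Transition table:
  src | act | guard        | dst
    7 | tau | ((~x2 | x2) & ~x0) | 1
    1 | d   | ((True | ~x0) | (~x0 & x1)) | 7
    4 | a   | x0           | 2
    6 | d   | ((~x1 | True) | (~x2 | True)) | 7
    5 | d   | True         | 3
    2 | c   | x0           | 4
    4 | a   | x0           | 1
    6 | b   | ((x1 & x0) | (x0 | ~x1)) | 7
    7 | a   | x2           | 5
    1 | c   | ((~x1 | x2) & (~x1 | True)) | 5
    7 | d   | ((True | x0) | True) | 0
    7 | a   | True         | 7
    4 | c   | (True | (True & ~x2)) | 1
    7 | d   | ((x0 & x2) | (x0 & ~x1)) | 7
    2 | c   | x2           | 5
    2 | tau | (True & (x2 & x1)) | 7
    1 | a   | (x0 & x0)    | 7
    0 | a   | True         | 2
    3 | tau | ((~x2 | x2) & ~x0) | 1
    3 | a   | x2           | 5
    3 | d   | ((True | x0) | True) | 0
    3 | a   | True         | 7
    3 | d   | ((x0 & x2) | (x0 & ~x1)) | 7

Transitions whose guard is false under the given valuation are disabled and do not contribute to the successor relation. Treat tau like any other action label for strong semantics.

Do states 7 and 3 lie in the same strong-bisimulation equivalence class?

Answer: BISIMILAR

Trace:
Compute ~ classes (split until stable):
  round 0: {{0,1,2,3,4,5,6,7}}
  round 1: {{0},{1},{2,4},{3,7},{5},{6}}
  round 2: {{0},{1},{2},{3,7},{4},{5},{6}}
7 equivalence class(es) (converged in 3)
[7]={3,7}  [3]={3,7}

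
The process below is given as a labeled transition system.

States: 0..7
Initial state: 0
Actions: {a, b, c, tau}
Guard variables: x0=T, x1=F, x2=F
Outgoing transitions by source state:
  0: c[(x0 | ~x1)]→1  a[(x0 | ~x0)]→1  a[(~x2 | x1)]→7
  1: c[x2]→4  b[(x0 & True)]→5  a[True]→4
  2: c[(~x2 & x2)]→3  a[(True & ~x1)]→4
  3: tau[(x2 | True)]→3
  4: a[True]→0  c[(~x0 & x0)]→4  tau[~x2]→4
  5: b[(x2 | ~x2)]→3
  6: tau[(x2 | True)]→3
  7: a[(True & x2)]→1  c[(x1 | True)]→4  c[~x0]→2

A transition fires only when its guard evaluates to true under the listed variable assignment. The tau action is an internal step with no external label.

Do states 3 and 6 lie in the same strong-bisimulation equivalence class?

Answer: BISIMILAR

Analysis:
Compute ~ classes (split until stable):
  round 0: {{0,1,2,3,4,5,6,7}}
  round 1: {{0},{1},{2},{3,6},{4},{5},{7}}
stable after 2 split(s): 7 block(s)
class of 3: {3,6}; class of 6: {3,6}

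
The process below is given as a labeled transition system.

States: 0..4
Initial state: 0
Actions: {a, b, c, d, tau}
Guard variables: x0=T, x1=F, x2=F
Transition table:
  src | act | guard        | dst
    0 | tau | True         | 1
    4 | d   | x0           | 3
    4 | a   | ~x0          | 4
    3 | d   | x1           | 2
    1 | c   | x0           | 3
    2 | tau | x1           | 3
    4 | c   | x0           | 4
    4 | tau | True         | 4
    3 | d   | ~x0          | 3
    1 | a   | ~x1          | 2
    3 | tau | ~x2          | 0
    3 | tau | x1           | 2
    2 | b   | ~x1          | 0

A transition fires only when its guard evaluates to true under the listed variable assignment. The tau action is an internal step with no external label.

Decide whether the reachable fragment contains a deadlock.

Answer: DEADLOCK-FREE

Trace:
R = {0,1,2,3}
  0: tau→1  [1 exit(s)]
  1: a→2  c→3  [2 exit(s)]
  2: b→0  [1 exit(s)]
  3: tau→0  [1 exit(s)]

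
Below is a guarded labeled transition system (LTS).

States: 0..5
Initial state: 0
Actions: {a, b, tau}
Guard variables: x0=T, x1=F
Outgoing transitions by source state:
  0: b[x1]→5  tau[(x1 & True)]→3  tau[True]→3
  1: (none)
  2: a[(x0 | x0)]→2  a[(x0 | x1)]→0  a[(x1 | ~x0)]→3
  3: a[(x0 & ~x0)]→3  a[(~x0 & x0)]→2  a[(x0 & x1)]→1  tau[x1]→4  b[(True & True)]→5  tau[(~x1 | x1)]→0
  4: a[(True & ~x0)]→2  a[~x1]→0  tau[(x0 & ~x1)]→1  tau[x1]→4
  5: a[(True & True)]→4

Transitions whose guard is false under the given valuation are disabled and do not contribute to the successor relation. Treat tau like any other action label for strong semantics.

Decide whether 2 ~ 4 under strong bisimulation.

Answer: NOT BISIMILAR

Trace:
Refine partition for ~:
  P[0] = {{0,1,2,3,4,5}}
  P[1] = {{0},{1},{2,5},{3},{4}}
  P[2] = {{0},{1},{2},{3},{4},{5}}
6 equivalence class(es) (converged in 3)
class of 2: {2}; class of 4: {4}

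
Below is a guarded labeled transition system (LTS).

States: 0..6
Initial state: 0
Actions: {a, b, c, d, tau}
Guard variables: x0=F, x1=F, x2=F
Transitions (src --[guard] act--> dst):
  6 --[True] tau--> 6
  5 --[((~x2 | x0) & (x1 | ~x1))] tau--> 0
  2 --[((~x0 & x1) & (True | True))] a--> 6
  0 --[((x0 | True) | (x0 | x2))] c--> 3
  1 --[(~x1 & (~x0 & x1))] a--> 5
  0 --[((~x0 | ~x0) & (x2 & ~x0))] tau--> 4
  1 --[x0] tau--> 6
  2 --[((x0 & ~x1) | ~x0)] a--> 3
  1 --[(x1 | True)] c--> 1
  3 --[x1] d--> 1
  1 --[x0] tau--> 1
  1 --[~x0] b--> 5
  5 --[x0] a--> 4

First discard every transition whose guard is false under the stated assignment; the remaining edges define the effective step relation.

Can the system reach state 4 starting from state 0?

Answer: UNREACHABLE

Working:
After dropping false guards: 6 live edges.
Layer 0: {0}
Layer 1: {3}  cumulative {0,3}
Reach set: {0,3}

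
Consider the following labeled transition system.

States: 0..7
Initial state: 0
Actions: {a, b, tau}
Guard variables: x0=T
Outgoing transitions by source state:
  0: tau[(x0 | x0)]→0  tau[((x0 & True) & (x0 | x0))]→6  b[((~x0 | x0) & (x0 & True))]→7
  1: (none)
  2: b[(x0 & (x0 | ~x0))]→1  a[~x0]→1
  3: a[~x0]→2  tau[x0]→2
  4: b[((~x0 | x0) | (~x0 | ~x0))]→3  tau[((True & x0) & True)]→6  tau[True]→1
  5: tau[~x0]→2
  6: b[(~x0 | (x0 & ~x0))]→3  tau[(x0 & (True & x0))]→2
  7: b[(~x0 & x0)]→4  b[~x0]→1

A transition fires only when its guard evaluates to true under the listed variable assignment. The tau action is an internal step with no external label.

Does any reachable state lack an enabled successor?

Reach set: {0,1,2,6,7}
  0: b→7  tau→0  tau→6  [deg 3]
  1: ∅  [STUCK]
  2: b→1  [deg 1]
  6: tau→2  [deg 1]
  7: ∅  [STUCK]
trace reaching 1: tau·tau·b

Answer: DEADLOCK at state 1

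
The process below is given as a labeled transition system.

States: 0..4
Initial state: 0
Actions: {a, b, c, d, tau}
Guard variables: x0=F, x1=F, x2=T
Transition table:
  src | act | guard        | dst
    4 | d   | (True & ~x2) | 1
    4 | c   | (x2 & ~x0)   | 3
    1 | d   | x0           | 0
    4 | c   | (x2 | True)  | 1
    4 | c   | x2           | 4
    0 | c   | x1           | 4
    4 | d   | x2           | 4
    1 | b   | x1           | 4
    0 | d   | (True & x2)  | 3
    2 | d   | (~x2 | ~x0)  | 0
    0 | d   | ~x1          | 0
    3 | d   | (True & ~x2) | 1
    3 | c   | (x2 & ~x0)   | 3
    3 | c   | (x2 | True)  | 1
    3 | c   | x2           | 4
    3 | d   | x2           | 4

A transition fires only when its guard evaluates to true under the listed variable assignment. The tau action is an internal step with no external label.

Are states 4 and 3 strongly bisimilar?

Bisimulation quotient by refinement:
  P[0] = {{0,1,2,3,4}}
  P[1] = {{0,2},{1},{3,4}}
  P[2] = {{0},{1},{2},{3,4}}
stable after 3 split(s): 4 block(s)
4∈{3,4}, 3∈{3,4}

Answer: BISIMILAR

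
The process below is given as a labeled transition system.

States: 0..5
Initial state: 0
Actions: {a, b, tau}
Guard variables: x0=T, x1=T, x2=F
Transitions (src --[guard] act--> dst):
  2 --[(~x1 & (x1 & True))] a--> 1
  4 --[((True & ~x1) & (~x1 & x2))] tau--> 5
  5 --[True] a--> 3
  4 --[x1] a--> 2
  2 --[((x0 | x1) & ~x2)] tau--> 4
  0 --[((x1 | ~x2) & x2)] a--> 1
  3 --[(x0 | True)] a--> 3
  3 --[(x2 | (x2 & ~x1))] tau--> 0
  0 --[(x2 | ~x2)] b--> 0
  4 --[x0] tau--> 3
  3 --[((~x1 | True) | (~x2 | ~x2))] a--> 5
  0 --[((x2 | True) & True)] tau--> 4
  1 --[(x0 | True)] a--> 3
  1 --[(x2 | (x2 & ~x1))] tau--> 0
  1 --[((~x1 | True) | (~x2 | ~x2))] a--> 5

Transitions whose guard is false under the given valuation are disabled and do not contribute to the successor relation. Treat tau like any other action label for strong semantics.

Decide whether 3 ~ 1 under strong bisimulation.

Answer: BISIMILAR

Analysis:
Bisimulation quotient by refinement:
  π0 = {{0,1,2,3,4,5}}
  π1 = {{0},{1,3,5},{2},{4}}
Fixed point at round 2; 4 class(es).
[3]={1,3,5}  [1]={1,3,5}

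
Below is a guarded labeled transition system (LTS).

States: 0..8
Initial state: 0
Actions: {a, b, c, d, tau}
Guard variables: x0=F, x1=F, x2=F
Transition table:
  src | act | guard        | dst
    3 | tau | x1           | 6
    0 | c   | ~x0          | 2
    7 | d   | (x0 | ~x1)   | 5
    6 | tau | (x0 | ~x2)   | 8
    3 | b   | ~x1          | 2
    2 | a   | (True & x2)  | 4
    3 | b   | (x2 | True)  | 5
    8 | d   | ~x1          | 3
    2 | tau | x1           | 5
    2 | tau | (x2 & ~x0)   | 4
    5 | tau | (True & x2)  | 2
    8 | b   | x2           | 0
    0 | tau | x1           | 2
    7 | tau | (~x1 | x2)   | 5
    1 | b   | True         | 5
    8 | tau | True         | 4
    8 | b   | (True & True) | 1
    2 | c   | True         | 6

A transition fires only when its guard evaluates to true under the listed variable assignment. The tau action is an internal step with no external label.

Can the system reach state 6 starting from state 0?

After dropping false guards: 11 live edges.
L0 = {0}
L1 = {2}  cumulative {0,2}
L2 = {6}  cumulative {0,2,6}
L3 = {8}  cumulative {0,2,6,8}
L4 = {1,3,4}  cumulative {0,1,2,3,4,6,8}
L5 = {5}  cumulative {0,1,2,3,4,5,6,8}
R = {0,1,2,3,4,5,6,8}
witness 6: c·c

Answer: REACHABLE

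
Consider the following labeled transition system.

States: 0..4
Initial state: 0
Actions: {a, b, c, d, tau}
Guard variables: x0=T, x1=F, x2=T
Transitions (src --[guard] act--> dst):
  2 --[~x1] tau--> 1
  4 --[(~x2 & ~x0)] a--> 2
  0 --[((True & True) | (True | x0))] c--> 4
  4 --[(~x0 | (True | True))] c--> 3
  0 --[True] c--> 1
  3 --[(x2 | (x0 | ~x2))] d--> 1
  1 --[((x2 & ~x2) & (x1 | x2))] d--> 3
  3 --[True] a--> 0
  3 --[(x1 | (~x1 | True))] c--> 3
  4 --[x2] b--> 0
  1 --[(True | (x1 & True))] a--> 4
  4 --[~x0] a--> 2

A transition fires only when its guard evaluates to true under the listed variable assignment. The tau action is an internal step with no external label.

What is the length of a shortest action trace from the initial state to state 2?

Layered search for 2:
  Layer 0: {0}
  Layer 1: {1,4}
  Layer 2: {3}
2 never appears.

Answer: UNREACHABLE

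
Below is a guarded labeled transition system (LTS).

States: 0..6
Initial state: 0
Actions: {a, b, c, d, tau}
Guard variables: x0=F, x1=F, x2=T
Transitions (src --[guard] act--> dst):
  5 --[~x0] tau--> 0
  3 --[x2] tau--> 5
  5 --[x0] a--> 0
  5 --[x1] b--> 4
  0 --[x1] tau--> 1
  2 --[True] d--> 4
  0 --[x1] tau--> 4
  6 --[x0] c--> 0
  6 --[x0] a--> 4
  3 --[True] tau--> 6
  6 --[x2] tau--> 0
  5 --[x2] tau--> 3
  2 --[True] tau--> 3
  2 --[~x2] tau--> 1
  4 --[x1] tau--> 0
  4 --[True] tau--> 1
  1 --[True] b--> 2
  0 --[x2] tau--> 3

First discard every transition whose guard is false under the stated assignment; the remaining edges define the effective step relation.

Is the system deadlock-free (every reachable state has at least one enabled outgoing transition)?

Answer: DEADLOCK-FREE

Analysis:
Reachable = {0,3,5,6}
  0: tau→3  [1 exit(s)]
  3: tau→5  tau→6  [2 exit(s)]
  5: tau→0  tau→3  [2 exit(s)]
  6: tau→0  [1 exit(s)]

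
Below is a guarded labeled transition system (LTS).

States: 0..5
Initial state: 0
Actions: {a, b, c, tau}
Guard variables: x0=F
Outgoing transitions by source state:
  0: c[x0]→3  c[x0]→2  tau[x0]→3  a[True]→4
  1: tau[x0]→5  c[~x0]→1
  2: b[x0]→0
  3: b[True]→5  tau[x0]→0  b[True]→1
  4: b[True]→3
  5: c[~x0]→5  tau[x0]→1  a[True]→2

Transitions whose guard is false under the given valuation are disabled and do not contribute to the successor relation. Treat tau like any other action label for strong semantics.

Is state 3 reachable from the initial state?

Guard filter leaves 7 enabled edge(s).
L0 = {0}
L1 = {4}  now seen {0,4}
L2 = {3}  now seen {0,3,4}
L3 = {1,5}  now seen {0,1,3,4,5}
L4 = {2}  now seen {0,1,2,3,4,5}
Reach set: {0,1,2,3,4,5}
trace reaching 3: a·b

Answer: REACHABLE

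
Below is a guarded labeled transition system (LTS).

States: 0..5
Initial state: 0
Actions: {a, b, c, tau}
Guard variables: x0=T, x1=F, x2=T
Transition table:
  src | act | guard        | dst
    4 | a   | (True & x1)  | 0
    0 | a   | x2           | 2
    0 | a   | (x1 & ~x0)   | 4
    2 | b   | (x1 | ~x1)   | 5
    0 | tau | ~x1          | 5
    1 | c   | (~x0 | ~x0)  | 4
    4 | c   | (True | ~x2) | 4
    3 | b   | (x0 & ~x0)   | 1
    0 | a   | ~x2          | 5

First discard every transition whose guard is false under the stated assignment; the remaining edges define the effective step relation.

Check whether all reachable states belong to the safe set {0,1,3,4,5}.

Allowed set {0,1,3,4,5}
Reach set: {0,2,5}
  0: ok
  2: outside
  5: ok
counterexample path to 2: a

Answer: INVARIANT VIOLATED at state 2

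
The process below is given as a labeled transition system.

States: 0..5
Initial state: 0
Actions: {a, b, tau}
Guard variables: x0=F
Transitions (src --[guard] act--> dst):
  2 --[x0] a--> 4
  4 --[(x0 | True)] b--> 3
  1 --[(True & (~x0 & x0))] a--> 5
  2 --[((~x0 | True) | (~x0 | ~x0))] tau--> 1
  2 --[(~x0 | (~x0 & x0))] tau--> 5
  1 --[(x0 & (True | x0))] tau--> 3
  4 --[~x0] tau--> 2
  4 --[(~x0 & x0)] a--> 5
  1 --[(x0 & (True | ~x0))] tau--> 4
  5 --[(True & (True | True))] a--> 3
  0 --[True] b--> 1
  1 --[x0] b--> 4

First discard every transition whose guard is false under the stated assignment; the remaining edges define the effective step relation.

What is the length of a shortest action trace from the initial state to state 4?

BFS to 4:
  Layer 0: {0}
  Layer 1: {1}
4 never appears.

Answer: UNREACHABLE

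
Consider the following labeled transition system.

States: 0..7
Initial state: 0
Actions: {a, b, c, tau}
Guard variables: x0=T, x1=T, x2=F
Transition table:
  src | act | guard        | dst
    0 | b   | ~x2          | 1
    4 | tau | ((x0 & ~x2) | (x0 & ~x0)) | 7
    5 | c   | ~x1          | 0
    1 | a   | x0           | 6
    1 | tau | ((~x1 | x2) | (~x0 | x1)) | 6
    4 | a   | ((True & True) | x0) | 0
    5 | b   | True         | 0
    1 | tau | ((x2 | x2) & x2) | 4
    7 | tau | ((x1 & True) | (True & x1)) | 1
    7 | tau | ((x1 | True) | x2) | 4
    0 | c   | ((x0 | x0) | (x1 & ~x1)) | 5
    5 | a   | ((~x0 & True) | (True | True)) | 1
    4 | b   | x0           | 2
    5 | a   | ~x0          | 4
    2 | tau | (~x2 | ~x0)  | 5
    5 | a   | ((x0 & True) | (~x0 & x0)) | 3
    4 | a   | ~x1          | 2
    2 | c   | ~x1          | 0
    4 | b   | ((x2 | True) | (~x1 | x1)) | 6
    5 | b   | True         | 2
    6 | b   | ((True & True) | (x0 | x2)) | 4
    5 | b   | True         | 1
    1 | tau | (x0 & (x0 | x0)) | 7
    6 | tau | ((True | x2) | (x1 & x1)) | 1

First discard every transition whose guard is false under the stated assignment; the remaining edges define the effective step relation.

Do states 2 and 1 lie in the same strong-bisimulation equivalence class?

Bisimulation quotient by refinement:
  round 0: {{0,1,2,3,4,5,6,7}}
  round 1: {{0},{1},{2,7},{3},{4},{5},{6}}
  round 2: {{0},{1},{2},{3},{4},{5},{6},{7}}
stable after 3 split(s): 8 block(s)
[2]={2}  [1]={1}

Answer: NOT BISIMILAR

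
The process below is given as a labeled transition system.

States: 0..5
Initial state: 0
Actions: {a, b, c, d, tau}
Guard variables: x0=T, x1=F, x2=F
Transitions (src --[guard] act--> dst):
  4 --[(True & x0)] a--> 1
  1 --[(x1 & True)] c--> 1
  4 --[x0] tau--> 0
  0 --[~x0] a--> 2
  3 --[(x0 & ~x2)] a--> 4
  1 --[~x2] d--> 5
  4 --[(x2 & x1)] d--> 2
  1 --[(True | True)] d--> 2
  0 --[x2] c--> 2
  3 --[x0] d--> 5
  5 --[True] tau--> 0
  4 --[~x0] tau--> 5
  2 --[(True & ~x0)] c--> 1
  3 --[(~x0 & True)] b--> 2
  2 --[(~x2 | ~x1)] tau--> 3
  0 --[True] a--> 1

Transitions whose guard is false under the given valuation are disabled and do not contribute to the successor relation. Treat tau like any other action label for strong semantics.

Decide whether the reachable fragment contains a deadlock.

Reach set: {0,1,2,3,4,5}
  0: a→1  [1 exit(s)]
  1: d→2  d→5  [2 exit(s)]
  2: tau→3  [1 exit(s)]
  3: a→4  d→5  [2 exit(s)]
  4: a→1  tau→0  [2 exit(s)]
  5: tau→0  [1 exit(s)]

Answer: DEADLOCK-FREE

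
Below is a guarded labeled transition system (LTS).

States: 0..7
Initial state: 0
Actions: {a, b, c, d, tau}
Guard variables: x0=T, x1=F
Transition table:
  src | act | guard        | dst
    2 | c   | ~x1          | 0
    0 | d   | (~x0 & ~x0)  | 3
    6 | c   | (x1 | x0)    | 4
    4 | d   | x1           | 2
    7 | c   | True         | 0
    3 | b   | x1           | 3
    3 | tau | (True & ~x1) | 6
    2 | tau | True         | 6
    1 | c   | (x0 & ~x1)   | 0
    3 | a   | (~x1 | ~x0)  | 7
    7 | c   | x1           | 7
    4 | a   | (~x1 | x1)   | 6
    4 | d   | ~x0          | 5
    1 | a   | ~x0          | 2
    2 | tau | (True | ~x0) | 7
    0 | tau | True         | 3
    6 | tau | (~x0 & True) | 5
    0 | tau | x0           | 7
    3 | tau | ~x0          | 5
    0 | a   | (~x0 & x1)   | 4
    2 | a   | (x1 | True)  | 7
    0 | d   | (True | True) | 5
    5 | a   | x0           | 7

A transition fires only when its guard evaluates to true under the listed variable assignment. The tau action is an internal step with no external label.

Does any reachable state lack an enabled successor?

Reachable = {0,3,4,5,6,7}
  0: d→5  tau→3  tau→7  [3 exit(s)]
  3: a→7  tau→6  [2 exit(s)]
  4: a→6  [1 exit(s)]
  5: a→7  [1 exit(s)]
  6: c→4  [1 exit(s)]
  7: c→0  [1 exit(s)]

Answer: DEADLOCK-FREE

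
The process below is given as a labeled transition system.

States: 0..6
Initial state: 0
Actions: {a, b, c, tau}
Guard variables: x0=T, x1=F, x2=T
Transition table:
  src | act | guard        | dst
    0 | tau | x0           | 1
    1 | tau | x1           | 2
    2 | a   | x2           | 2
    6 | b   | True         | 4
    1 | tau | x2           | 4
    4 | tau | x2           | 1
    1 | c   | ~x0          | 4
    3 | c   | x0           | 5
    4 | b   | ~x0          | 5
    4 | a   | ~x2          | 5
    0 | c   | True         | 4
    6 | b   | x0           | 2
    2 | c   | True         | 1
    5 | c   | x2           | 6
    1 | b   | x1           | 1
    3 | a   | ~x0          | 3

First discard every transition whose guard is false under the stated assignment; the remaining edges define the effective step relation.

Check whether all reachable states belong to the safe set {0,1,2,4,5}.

Inv-set: {0,1,2,4,5}
Reachable = {0,1,4}
  0: ✓
  1: ✓
  4: ✓

Answer: INVARIANT HOLDS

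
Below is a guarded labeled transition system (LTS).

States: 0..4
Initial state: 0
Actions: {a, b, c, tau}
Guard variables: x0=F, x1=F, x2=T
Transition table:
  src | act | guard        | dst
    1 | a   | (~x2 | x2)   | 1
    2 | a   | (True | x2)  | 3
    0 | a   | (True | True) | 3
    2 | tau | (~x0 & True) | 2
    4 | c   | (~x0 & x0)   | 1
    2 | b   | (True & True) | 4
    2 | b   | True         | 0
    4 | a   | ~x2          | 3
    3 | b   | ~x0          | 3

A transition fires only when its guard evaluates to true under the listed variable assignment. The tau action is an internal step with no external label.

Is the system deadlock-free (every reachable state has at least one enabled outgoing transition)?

Answer: DEADLOCK-FREE

Analysis:
Reachable = {0,3}
  0: a→3  [1 exit(s)]
  3: b→3  [1 exit(s)]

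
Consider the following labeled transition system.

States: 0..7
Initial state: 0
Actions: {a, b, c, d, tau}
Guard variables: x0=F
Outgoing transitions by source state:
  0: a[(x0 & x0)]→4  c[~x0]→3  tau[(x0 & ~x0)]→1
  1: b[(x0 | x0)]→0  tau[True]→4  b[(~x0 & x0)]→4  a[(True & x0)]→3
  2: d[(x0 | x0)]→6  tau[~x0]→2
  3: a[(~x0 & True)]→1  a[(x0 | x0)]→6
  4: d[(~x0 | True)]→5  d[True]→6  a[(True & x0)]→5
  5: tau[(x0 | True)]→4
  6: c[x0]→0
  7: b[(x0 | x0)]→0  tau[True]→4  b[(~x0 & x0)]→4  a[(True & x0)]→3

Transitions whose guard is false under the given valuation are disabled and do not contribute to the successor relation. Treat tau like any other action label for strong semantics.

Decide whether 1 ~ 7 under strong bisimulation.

Answer: BISIMILAR

Analysis:
Compute ~ classes (split until stable):
  π0 = {{0,1,2,3,4,5,6,7}}
  π1 = {{0},{1,2,5,7},{3},{4},{6}}
  π2 = {{0},{1,5,7},{2},{3},{4},{6}}
6 equivalence class(es) (converged in 3)
1∈{1,5,7}, 7∈{1,5,7}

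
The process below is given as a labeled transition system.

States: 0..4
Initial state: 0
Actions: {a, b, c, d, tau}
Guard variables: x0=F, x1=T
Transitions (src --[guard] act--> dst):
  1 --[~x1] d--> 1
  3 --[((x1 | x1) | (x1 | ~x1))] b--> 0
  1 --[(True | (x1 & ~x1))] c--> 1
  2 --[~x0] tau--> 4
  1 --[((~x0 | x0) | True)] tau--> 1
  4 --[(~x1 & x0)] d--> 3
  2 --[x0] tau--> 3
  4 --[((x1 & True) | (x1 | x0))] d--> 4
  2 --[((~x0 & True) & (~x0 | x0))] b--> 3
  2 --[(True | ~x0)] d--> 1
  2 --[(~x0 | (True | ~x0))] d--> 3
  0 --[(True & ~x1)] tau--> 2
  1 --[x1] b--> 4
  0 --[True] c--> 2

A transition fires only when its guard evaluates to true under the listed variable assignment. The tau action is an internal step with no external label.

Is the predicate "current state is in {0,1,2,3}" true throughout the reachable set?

Answer: INVARIANT VIOLATED at state 4

Trace:
Inv-set: {0,1,2,3}
Reachable = {0,1,2,3,4}
  0: ok
  1: ok
  2: ok
  3: ok
  4: ✗ unsafe
witness against invariant: c·tau → 4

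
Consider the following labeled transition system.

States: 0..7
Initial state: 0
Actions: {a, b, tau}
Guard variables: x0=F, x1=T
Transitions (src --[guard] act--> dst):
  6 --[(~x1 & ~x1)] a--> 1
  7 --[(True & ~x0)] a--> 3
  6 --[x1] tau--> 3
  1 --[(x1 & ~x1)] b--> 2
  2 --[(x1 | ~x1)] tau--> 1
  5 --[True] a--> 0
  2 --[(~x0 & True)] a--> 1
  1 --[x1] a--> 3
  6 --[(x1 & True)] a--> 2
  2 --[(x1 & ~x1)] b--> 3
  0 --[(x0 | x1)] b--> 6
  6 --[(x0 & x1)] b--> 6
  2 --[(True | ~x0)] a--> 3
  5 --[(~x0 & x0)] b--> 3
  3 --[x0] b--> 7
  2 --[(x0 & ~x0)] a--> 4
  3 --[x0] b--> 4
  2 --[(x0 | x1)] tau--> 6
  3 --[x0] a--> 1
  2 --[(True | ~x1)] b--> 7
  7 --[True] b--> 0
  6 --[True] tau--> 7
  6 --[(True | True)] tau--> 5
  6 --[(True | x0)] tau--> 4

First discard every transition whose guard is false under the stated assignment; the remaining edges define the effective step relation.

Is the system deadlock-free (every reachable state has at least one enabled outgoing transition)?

Reach set: {0,1,2,3,4,5,6,7}
  0: b→6  [1 exit(s)]
  1: a→3  [1 exit(s)]
  2: a→1  a→3  b→7  tau→1  tau→6  [5 exit(s)]
  3: ∅  [deadlock]
  4: ∅  [deadlock]
  5: a→0  [1 exit(s)]
  6: a→2  tau→3  tau→4  tau→5  tau→7  [5 exit(s)]
  7: a→3  b→0  [2 exit(s)]
trace reaching 3: b·tau

Answer: DEADLOCK at state 3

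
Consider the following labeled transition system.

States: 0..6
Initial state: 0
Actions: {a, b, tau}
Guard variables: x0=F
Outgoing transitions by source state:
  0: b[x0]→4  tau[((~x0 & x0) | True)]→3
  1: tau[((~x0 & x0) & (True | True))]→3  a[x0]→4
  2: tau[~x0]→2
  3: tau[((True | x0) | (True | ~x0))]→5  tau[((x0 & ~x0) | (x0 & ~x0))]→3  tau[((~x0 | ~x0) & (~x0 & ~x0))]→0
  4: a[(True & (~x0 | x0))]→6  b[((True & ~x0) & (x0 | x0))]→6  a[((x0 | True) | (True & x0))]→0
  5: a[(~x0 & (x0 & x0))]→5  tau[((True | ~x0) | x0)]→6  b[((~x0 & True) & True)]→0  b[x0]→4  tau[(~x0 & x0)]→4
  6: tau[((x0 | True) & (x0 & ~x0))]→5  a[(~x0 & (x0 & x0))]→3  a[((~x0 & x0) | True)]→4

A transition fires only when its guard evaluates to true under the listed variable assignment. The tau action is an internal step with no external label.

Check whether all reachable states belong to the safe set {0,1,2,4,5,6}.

Answer: INVARIANT VIOLATED at state 3

Trace:
Inv-set: {0,1,2,4,5,6}
Reach set: {0,3,4,5,6}
  0: ✓
  3: ✗ unsafe
  4: ✓
  5: ✓
  6: ✓
reach 3 via tau — violates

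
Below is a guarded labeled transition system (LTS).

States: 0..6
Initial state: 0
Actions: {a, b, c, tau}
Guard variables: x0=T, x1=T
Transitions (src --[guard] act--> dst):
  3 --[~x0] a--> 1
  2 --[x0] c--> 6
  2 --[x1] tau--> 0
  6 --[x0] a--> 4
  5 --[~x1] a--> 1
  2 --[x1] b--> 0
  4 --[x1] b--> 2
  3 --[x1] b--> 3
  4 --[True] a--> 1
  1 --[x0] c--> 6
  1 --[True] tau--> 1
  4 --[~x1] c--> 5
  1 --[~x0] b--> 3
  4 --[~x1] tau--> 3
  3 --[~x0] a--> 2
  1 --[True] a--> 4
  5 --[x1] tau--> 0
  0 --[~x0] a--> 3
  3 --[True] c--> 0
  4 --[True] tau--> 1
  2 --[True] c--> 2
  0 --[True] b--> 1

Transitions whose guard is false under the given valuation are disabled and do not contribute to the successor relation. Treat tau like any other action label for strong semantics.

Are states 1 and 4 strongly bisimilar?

Answer: NOT BISIMILAR

Working:
Refine partition for ~:
  round 0: {{0,1,2,3,4,5,6}}
  round 1: {{0},{1},{2},{3},{4},{5},{6}}
Fixed point at round 2; 7 class(es).
1∈{1}, 4∈{4}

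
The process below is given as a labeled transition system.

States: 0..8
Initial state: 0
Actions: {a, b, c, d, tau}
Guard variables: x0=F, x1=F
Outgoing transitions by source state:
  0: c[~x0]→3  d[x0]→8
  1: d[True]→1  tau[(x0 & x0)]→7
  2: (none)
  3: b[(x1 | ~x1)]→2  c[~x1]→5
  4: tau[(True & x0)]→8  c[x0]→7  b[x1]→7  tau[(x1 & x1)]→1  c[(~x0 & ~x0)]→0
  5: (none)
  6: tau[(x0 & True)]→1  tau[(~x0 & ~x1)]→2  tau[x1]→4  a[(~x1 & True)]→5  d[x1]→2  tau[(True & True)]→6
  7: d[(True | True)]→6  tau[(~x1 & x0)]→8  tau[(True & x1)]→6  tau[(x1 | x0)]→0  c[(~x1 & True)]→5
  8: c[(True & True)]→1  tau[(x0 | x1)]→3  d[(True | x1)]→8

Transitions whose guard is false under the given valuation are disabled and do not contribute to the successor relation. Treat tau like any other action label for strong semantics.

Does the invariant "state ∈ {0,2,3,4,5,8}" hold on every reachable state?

Allowed set {0,2,3,4,5,8}
Reachable = {0,2,3,5}
  0: ok
  2: ok
  3: ok
  5: ok

Answer: INVARIANT HOLDS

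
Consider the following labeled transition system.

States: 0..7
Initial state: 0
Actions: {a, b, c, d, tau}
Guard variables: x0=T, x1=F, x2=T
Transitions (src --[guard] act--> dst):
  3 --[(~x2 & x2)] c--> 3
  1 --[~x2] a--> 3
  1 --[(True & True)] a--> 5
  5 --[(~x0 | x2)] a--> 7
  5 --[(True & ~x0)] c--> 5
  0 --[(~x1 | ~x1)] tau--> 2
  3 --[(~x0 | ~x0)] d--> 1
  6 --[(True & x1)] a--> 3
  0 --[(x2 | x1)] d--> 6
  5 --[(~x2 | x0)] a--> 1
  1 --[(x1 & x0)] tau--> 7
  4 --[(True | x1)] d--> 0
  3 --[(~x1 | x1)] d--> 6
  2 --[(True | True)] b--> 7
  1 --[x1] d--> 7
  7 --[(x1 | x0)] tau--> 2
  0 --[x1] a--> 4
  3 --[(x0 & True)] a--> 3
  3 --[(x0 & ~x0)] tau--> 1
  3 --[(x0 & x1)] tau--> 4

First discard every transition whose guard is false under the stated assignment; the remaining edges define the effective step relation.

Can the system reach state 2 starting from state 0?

Answer: REACHABLE

Working:
After dropping false guards: 10 live edges.
depth 0: {0}
depth 1: {2,6}  total {0,2,6}
depth 2: {7}  total {0,2,6,7}
R = {0,2,6,7}
Path to 2: tau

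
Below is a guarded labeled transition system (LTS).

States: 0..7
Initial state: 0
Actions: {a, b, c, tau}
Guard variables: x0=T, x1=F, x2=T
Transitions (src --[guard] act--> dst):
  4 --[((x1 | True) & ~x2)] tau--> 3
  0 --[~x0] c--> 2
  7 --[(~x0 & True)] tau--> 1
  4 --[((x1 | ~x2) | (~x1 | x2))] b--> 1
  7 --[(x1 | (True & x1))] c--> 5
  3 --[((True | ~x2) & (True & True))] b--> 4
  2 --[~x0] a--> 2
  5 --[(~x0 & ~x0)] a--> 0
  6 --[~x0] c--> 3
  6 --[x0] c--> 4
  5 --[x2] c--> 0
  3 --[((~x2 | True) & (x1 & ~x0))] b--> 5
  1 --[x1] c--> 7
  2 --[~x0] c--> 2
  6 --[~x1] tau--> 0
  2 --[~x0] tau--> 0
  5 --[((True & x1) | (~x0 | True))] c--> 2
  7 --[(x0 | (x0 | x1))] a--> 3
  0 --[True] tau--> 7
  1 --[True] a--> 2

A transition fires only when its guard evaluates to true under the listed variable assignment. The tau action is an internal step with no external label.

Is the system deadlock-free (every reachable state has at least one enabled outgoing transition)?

R = {0,1,2,3,4,7}
  0: tau→7  [1 out]
  1: a→2  [1 out]
  2: ∅  [no exit]
  3: b→4  [1 out]
  4: b→1  [1 out]
  7: a→3  [1 out]
trace reaching 2: tau·a·b·b·a

Answer: DEADLOCK at state 2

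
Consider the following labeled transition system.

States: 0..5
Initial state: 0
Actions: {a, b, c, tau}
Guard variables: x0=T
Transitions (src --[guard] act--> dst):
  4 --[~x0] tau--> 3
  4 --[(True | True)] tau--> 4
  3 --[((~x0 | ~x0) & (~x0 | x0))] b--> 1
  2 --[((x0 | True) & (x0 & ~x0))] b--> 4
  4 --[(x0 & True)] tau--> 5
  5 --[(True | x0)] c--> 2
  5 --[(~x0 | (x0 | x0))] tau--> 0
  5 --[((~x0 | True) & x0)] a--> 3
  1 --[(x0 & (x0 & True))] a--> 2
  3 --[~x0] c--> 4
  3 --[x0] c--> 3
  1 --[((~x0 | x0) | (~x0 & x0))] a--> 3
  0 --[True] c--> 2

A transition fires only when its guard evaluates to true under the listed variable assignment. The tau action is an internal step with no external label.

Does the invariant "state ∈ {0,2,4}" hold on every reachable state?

Inv-set: {0,2,4}
Reach set: {0,2}
  0: safe
  2: safe

Answer: INVARIANT HOLDS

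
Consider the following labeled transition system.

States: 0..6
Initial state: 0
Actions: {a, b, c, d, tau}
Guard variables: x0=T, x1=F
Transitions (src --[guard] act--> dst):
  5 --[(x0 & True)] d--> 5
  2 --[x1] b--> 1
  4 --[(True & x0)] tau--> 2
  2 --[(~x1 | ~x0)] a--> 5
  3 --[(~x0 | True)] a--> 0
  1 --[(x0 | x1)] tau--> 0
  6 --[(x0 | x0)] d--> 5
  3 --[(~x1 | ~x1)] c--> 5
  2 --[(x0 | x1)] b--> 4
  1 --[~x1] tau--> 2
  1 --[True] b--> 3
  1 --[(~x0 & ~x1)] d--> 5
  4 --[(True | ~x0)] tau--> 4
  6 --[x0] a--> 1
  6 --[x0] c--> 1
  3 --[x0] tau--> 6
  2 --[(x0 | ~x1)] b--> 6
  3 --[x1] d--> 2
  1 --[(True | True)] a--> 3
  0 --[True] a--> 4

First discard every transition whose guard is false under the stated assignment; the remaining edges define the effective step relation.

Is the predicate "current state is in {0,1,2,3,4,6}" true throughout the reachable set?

Answer: INVARIANT VIOLATED at state 5

Trace:
Safe = {0,1,2,3,4,6}
R = {0,1,2,3,4,5,6}
  0: safe
  1: safe
  2: safe
  3: safe
  4: safe
  5: VIOLATES
  6: safe
witness against invariant: a·tau·a → 5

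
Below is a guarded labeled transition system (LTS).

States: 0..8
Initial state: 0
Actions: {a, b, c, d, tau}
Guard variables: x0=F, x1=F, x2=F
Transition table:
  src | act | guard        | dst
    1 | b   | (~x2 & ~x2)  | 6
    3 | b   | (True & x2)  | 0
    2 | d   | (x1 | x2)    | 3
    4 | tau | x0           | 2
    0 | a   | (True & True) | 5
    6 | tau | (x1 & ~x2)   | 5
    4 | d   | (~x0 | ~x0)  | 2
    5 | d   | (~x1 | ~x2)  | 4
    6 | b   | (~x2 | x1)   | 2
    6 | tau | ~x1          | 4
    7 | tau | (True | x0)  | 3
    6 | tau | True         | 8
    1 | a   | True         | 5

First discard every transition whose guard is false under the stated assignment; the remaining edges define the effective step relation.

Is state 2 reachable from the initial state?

Answer: REACHABLE

Trace:
9 transition(s) survive guard evaluation.
depth 0: {0}
depth 1: {5}  now seen {0,5}
depth 2: {4}  now seen {0,4,5}
depth 3: {2}  now seen {0,2,4,5}
Reach set: {0,2,4,5}
witness 2: a·d·d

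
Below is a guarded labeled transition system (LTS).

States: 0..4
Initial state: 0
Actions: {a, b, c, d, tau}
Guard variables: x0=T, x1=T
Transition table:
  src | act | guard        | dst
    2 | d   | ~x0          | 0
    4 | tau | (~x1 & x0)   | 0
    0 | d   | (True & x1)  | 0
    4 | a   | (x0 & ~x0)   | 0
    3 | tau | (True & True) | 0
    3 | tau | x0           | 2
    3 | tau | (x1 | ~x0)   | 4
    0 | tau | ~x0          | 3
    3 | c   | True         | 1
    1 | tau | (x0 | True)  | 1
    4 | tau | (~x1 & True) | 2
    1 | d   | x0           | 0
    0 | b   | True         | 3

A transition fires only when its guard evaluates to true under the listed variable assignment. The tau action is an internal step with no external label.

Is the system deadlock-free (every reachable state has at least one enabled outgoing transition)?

Reachable = {0,1,2,3,4}
  0: b→3  d→0  [deg 2]
  1: d→0  tau→1  [deg 2]
  2: ∅  [deadlock]
  3: c→1  tau→0  tau→2  tau→4  [deg 4]
  4: ∅  [deadlock]
witness 2: b·tau

Answer: DEADLOCK at state 2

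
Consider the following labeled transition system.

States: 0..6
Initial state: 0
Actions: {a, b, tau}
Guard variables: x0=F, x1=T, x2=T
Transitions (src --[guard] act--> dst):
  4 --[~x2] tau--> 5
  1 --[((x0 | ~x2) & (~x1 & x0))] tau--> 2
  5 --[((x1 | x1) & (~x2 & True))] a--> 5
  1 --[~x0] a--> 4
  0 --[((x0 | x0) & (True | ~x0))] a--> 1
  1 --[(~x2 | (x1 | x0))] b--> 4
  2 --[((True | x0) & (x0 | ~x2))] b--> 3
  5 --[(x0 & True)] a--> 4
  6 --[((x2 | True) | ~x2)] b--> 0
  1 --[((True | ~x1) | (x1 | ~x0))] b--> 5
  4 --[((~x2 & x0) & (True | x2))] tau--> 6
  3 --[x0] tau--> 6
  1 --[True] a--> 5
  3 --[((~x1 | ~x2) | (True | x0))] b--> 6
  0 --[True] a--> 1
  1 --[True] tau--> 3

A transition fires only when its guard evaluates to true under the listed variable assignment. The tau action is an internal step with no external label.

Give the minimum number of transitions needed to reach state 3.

Layered search for 3:
  L0 = {0}
  L1 = {1}
  L2 = {3,4,5}
first hit 3 at d=2 via a·tau

Answer: 2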